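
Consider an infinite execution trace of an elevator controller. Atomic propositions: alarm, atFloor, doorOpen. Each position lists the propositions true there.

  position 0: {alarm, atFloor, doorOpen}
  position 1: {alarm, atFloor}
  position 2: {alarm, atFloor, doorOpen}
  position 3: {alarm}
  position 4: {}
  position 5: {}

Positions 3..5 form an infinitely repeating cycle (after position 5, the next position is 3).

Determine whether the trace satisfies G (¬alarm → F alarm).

Holds

¬alarm → F alarm holds at every position 0..5, and those are all positions ever visited, so G (¬alarm → F alarm) holds.
Positions where ¬alarm holds: 4, 5.
Check F alarm at each: 4→ok, 5→ok.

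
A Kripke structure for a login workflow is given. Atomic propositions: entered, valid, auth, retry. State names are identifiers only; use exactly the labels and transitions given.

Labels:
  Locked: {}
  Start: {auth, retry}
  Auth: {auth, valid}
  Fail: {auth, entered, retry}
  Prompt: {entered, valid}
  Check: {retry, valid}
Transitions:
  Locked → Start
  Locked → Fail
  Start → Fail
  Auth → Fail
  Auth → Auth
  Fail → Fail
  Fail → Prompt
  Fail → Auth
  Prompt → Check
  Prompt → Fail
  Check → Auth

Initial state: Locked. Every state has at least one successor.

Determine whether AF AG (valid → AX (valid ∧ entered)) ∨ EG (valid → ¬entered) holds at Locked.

States satisfying AG (valid → AX (valid ∧ entered)): ∅.
States satisfying AF AG (valid → AX (valid ∧ entered)): ∅.
States satisfying valid → ¬entered: {Locked, Start, Auth, Fail, Check}.
States satisfying EG (valid → ¬entered): {Locked, Start, Auth, Fail, Check}.
States satisfying AF AG (valid → AX (valid ∧ entered)) ∨ EG (valid → ¬entered): {Locked, Start, Auth, Fail, Check}.
Locked ∈ Sat(AF AG (valid → AX (valid ∧ entered)) ∨ EG (valid → ¬entered)).

Holds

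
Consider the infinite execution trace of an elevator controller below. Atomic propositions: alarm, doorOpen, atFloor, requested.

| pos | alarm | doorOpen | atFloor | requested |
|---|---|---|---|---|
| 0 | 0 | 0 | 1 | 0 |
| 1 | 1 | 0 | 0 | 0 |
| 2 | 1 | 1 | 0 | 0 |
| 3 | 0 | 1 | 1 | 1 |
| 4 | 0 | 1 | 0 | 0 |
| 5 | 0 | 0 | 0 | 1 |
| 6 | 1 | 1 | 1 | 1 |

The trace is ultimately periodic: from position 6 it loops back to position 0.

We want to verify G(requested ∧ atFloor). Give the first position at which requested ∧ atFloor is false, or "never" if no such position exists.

At position 0 the labels are {atFloor}, so requested ∧ atFloor is false there. This is the first violation.

0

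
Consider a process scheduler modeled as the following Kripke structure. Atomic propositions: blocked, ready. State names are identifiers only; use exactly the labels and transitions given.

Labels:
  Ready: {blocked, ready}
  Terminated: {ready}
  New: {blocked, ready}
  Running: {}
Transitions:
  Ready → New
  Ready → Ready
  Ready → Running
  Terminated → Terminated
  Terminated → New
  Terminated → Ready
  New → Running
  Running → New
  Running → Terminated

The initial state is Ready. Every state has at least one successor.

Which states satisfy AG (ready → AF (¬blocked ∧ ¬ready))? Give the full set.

States satisfying ready → AF (¬blocked ∧ ¬ready): {New, Running}.
States satisfying AG (ready → AF (¬blocked ∧ ¬ready)): ∅.

none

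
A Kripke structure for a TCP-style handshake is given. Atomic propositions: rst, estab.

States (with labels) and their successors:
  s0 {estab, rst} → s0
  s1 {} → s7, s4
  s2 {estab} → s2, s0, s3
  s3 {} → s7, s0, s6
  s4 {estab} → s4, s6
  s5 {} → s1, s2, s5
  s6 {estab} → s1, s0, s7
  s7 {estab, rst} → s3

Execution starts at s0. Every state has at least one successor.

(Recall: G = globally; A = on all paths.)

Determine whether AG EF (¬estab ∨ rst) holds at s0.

Satisfied

States satisfying EF (¬estab ∨ rst): {s0, s1, s2, s3, s4, s5, s6, s7}.
States satisfying AG EF (¬estab ∨ rst): {s0, s1, s2, s3, s4, s5, s6, s7}.
Every state reachable from s0 satisfies EF (¬estab ∨ rst).
s0 ∈ Sat(AG EF (¬estab ∨ rst)).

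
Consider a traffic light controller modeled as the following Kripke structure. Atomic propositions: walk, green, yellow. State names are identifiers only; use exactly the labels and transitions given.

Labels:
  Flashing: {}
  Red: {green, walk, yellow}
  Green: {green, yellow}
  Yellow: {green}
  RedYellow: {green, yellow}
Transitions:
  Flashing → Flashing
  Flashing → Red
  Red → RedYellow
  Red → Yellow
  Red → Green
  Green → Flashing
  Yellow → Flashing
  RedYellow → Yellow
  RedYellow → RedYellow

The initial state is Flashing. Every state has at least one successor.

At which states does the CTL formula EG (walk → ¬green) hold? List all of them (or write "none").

{Flashing, Green, Yellow, RedYellow}

States satisfying walk → ¬green: {Flashing, Green, Yellow, RedYellow}.
States satisfying EG (walk → ¬green): {Flashing, Green, Yellow, RedYellow}.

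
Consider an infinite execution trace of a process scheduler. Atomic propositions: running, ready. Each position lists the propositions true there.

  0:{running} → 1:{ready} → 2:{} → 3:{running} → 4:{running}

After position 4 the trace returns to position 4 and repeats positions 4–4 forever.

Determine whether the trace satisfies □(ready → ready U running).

ready → ready U running must hold at every position from 0 onward. It fails at position 1, so □(ready → ready U running) is false.
Positions where ready holds: 1.
Check ready U running at each: 1→fails.

Does not hold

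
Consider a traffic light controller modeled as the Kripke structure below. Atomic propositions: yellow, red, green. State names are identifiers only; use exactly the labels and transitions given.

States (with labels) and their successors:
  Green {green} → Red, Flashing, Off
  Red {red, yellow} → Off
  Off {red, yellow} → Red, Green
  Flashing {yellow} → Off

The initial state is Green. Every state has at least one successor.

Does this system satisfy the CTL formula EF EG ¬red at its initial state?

States satisfying EG ¬red: ∅.
States satisfying EF EG ¬red: ∅.
No suitable path/successor from Green witnesses the formula.
Green ∉ Sat(EF EG ¬red).

Does not hold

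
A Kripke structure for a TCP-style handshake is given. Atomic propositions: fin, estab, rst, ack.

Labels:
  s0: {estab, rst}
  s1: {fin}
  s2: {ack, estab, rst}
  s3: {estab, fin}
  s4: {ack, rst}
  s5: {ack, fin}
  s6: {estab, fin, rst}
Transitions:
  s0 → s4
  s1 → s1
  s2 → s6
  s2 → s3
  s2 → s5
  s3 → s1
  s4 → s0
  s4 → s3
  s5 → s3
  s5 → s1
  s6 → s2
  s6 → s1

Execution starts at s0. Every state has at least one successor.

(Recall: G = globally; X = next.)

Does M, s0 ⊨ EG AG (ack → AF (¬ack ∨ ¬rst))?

Satisfied

States satisfying AG (ack → AF (¬ack ∨ ¬rst)): {s0, s1, s2, s3, s4, s5, s6}.
States satisfying EG AG (ack → AF (¬ack ∨ ¬rst)): {s0, s1, s2, s3, s4, s5, s6}.
s0 ∈ Sat(EG AG (ack → AF (¬ack ∨ ¬rst))).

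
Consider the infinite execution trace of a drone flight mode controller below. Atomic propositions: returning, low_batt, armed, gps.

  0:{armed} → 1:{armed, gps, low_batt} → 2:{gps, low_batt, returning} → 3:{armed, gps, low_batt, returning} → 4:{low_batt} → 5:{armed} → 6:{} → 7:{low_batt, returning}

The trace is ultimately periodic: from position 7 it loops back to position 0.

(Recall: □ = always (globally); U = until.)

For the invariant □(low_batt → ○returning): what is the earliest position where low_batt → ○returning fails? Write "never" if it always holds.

Check low_batt → ○returning at each position in order: 0 ✓, 1 ✓, 2 ✓.
At position 3 the labels are {armed, gps, low_batt, returning} and the next position 4 has {low_batt}, so low_batt → ○returning is false there. This is the first violation.

3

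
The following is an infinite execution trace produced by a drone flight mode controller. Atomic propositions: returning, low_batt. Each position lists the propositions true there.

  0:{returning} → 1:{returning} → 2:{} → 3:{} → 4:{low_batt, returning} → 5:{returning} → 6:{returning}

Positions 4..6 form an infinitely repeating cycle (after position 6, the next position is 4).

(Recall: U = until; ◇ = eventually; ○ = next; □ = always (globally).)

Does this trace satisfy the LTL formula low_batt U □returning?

Walking from position 0: at position 0, □returning has not yet held and low_batt fails, so low_batt U □returning is false.

No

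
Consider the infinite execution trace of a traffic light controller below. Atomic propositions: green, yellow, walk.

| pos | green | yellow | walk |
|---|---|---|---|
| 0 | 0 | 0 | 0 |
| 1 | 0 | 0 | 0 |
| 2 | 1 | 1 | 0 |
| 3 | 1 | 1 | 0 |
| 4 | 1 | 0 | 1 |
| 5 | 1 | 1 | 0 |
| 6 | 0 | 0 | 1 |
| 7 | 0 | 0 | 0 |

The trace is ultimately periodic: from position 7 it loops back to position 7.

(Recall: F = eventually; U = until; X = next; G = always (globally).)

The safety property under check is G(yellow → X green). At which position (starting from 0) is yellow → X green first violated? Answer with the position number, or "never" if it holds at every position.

5

Check yellow → X green at each position in order: 0 ✓, 1 ✓, 2 ✓, 3 ✓, 4 ✓.
At position 5 the labels are {green, yellow} and the next position 6 has {walk}, so yellow → X green is false there. This is the first violation.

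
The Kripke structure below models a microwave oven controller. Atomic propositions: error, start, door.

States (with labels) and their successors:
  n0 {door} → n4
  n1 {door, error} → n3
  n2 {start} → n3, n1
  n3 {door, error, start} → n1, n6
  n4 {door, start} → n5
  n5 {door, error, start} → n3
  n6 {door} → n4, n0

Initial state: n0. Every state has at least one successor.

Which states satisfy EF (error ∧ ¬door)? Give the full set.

none

States satisfying error ∧ ¬door: ∅.
States satisfying EF (error ∧ ¬door): ∅.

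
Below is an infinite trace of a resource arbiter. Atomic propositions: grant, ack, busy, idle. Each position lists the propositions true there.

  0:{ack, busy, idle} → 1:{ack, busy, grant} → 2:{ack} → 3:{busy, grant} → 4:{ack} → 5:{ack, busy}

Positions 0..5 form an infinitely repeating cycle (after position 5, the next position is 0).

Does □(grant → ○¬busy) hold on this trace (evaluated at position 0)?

Yes

grant → ○¬busy holds at every position 0..5, and those are all positions ever visited, so □(grant → ○¬busy) holds.
Positions where grant holds: 1, 3.
Check ○¬busy at each: 1→ok, 3→ok.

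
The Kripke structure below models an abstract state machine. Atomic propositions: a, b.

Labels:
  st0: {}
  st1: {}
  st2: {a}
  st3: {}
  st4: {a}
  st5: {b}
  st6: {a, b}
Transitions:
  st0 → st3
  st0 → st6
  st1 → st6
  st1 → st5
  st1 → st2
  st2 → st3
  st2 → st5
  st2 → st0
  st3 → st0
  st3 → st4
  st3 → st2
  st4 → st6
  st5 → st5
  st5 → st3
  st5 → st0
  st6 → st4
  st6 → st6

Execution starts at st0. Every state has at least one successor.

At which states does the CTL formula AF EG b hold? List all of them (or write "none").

States satisfying EG b: {st5, st6}.
States satisfying AF EG b: {st4, st5, st6}.

{st4, st5, st6}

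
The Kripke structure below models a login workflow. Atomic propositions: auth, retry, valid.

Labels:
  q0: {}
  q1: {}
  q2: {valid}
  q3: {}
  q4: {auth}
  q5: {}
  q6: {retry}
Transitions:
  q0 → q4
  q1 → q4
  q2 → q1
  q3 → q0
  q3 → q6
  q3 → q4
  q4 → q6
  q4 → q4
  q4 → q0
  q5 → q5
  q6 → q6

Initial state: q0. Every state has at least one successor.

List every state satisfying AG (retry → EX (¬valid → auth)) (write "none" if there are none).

States satisfying retry → EX (¬valid → auth): {q0, q1, q2, q3, q4, q5}.
States satisfying AG (retry → EX (¬valid → auth)): {q5}.

{q5}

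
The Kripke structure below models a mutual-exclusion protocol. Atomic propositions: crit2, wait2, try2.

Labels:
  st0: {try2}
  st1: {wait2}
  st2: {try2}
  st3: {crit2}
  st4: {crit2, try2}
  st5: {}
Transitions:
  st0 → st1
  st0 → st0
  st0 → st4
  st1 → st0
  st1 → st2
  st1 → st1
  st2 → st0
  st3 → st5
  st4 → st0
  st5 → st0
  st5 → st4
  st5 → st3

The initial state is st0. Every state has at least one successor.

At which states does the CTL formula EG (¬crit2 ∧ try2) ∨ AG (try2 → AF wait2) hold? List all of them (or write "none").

States satisfying ¬crit2 ∧ try2: {st0, st2}.
States satisfying EG (¬crit2 ∧ try2): {st0, st2}.
States satisfying try2 → AF wait2: {st1, st3, st5}.
States satisfying AG (try2 → AF wait2): ∅.
States satisfying EG (¬crit2 ∧ try2) ∨ AG (try2 → AF wait2): {st0, st2}.

{st0, st2}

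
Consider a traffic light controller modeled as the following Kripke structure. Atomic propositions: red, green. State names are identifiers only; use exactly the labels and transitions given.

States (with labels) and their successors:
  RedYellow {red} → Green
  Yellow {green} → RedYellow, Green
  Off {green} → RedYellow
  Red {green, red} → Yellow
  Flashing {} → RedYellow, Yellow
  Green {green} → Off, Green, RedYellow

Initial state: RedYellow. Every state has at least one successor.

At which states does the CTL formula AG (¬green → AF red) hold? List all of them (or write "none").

{RedYellow, Yellow, Off, Red, Green}

States satisfying ¬green → AF red: {RedYellow, Yellow, Off, Red, Green}.
States satisfying AG (¬green → AF red): {RedYellow, Yellow, Off, Red, Green}.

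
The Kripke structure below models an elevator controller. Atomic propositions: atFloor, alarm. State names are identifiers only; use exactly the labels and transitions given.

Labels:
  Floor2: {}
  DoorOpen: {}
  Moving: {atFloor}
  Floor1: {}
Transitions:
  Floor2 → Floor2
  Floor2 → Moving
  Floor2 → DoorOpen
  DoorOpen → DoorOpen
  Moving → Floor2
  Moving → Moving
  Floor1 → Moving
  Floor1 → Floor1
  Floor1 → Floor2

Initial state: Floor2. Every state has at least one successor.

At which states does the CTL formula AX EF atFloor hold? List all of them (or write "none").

{Moving, Floor1}

States satisfying EF atFloor: {Floor2, Moving, Floor1}.
States satisfying AX EF atFloor: {Moving, Floor1}.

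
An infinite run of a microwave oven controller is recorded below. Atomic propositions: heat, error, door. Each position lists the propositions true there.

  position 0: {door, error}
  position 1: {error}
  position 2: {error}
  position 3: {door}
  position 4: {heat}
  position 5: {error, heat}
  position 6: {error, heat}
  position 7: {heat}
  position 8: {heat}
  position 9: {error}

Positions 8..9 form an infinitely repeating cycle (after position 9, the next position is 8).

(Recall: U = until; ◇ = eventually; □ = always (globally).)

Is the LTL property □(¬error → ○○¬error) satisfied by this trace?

No

¬error → ○○¬error must hold at every position from 0 onward. It fails at position 3, so □(¬error → ○○¬error) is false.
Positions where ¬error holds: 3, 4, 7, 8.
Check ○○¬error at each: 3→fails, 4→fails, 7→fails, 8→ok.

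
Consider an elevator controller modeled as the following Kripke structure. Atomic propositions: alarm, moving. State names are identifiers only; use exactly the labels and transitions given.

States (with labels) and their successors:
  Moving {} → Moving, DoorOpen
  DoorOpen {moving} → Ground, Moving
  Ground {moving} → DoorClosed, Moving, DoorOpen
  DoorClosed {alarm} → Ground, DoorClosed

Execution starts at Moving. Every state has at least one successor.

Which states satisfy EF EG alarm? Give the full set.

States satisfying EG alarm: {DoorClosed}.
States satisfying EF EG alarm: {Moving, DoorOpen, Ground, DoorClosed}.

{Moving, DoorOpen, Ground, DoorClosed}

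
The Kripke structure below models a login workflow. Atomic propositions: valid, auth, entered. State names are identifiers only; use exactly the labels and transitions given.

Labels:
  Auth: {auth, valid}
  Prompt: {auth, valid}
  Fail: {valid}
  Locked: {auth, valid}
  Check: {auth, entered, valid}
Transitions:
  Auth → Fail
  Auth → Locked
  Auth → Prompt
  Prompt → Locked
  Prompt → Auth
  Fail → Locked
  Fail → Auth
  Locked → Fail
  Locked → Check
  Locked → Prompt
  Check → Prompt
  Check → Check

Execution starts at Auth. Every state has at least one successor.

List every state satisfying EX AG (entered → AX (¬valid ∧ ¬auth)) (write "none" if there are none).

none

States satisfying AG (entered → AX (¬valid ∧ ¬auth)): ∅.
States satisfying EX AG (entered → AX (¬valid ∧ ¬auth)): ∅.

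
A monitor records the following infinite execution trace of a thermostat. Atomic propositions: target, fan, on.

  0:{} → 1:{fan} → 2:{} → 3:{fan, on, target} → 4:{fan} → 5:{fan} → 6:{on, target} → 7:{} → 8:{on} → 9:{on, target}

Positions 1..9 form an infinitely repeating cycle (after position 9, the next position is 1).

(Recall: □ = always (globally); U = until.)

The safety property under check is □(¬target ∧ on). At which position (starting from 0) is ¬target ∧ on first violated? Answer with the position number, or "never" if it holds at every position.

0

At position 0 the labels are {}, so ¬target ∧ on is false there. This is the first violation.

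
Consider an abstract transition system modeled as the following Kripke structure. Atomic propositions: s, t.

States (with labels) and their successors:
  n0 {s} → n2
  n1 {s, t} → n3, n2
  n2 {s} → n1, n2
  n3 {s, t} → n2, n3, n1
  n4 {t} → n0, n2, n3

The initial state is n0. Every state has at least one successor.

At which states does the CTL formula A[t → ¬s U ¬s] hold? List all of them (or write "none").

{n4}

States satisfying t → ¬s: {n0, n2, n4}.
States satisfying ¬s: {n4}.
States satisfying A[t → ¬s U ¬s]: {n4}.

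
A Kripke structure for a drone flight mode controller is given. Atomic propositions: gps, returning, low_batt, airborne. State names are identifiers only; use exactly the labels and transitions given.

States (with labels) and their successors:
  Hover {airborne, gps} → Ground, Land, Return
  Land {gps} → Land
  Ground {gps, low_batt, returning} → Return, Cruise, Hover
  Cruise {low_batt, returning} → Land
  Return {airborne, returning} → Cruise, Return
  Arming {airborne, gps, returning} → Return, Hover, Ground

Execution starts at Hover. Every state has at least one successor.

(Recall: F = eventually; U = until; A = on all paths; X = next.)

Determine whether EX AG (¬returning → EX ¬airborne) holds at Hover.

Yes

States satisfying AG (¬returning → EX ¬airborne): {Hover, Land, Ground, Cruise, Return, Arming}.
States satisfying EX AG (¬returning → EX ¬airborne): {Hover, Land, Ground, Cruise, Return, Arming}.
Hover ∈ Sat(EX AG (¬returning → EX ¬airborne)).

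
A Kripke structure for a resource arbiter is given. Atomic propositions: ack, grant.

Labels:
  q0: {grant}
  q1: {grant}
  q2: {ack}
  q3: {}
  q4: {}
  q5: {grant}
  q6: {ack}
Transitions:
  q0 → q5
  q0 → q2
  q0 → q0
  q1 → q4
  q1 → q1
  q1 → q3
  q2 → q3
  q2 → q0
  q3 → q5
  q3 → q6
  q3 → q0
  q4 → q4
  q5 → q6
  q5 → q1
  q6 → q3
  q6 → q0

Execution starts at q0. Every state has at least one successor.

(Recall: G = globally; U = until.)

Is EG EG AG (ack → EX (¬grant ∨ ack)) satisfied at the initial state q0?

Holds

States satisfying EG AG (ack → EX (¬grant ∨ ack)): {q0, q1, q2, q3, q4, q5, q6}.
States satisfying EG EG AG (ack → EX (¬grant ∨ ack)): {q0, q1, q2, q3, q4, q5, q6}.
q0 ∈ Sat(EG EG AG (ack → EX (¬grant ∨ ack))).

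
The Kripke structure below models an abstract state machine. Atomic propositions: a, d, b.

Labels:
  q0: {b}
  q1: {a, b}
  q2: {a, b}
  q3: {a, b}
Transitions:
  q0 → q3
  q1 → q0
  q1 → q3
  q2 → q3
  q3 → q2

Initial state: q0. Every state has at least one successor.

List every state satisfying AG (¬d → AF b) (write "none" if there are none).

States satisfying ¬d → AF b: {q0, q1, q2, q3}.
States satisfying AG (¬d → AF b): {q0, q1, q2, q3}.

{q0, q1, q2, q3}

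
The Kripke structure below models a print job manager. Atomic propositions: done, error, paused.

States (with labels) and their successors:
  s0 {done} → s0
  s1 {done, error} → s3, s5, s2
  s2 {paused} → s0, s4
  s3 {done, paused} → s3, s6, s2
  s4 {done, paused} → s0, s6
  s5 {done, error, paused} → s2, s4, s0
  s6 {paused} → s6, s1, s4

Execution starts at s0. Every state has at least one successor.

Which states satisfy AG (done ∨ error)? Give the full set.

{s0}

States satisfying done ∨ error: {s0, s1, s3, s4, s5}.
States satisfying AG (done ∨ error): {s0}.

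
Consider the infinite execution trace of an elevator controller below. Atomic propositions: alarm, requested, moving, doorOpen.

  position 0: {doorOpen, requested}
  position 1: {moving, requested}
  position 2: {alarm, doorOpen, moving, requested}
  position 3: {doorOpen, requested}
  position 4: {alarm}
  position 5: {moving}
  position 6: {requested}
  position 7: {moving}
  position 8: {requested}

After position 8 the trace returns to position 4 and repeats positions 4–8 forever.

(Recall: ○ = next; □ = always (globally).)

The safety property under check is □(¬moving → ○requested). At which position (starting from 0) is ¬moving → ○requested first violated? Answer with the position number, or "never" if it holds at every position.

3

Check ¬moving → ○requested at each position in order: 0 ✓, 1 ✓, 2 ✓.
At position 3 the labels are {doorOpen, requested} and the next position 4 has {alarm}, so ¬moving → ○requested is false there. This is the first violation.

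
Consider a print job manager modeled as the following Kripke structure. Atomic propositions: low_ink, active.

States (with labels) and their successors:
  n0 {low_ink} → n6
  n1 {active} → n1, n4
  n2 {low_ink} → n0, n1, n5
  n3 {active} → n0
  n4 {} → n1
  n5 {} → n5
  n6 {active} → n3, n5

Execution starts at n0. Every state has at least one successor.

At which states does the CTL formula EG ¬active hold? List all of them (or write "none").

States satisfying ¬active: {n0, n2, n4, n5}.
States satisfying EG ¬active: {n2, n5}.

{n2, n5}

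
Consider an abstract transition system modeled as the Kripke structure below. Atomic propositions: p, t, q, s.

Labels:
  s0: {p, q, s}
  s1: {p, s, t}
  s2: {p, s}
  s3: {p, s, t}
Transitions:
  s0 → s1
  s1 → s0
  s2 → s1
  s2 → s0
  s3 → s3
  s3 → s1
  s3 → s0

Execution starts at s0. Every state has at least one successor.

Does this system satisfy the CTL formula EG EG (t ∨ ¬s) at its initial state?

Violated

States satisfying EG (t ∨ ¬s): {s3}.
States satisfying EG EG (t ∨ ¬s): {s3}.
No suitable path/successor from s0 witnesses the formula.
s0 ∉ Sat(EG EG (t ∨ ¬s)).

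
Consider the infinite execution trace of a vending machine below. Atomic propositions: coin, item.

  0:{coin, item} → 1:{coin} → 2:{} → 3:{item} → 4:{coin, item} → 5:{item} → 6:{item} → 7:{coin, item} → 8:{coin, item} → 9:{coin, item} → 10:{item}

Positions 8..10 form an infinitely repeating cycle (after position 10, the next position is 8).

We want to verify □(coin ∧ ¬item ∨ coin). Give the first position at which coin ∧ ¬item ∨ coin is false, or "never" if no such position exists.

Check coin ∧ ¬item ∨ coin at each position in order: 0 ✓, 1 ✓.
At position 2 the labels are {}, so coin ∧ ¬item ∨ coin is false there. This is the first violation.

2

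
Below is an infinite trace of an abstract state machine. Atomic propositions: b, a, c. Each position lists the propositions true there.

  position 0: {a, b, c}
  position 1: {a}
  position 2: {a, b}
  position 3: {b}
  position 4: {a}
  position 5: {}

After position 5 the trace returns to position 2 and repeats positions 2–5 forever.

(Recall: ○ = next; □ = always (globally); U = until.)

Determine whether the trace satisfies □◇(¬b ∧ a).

Holds

◇(¬b ∧ a) holds at every position 0..5, and those are all positions ever visited, so □◇(¬b ∧ a) holds.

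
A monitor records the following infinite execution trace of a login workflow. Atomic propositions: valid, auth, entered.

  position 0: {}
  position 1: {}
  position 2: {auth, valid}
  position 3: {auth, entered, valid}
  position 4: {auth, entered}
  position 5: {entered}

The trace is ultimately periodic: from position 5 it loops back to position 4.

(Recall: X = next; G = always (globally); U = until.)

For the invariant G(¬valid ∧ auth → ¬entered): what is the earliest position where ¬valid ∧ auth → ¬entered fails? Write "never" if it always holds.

4

Check ¬valid ∧ auth → ¬entered at each position in order: 0 ✓, 1 ✓, 2 ✓, 3 ✓.
At position 4 the labels are {auth, entered}, so ¬valid ∧ auth → ¬entered is false there. This is the first violation.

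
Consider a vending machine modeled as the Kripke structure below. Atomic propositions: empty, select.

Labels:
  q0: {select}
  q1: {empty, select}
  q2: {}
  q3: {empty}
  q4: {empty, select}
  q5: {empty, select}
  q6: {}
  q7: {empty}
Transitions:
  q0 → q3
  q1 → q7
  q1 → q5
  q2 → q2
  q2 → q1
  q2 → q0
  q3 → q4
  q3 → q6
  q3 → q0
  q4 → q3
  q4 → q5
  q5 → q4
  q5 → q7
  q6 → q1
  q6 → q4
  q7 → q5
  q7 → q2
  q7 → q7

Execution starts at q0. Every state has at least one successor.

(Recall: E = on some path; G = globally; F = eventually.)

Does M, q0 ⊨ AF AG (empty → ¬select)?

States satisfying AG (empty → ¬select): ∅.
States satisfying AF AG (empty → ¬select): ∅.
There is a path from q0 along which AG (empty → ¬select) never holds.
q0 ∉ Sat(AF AG (empty → ¬select)).

No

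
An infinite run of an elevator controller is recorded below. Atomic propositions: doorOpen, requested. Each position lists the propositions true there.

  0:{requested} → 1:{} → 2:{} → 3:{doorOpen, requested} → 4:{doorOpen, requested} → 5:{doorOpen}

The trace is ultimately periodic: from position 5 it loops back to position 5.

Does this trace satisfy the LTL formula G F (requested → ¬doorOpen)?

Yes

F (requested → ¬doorOpen) holds at every position 0..5, and those are all positions ever visited, so G F (requested → ¬doorOpen) holds.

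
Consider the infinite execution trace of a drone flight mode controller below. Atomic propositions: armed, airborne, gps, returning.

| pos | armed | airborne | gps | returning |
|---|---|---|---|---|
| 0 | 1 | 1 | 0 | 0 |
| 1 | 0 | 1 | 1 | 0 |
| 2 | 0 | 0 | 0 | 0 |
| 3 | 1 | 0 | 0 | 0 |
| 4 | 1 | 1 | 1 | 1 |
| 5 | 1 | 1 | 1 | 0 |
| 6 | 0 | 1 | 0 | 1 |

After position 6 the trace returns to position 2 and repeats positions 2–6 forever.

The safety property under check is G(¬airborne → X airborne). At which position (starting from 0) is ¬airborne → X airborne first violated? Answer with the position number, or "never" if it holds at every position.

2

Check ¬airborne → X airborne at each position in order: 0 ✓, 1 ✓.
At position 2 the labels are {} and the next position 3 has {armed}, so ¬airborne → X airborne is false there. This is the first violation.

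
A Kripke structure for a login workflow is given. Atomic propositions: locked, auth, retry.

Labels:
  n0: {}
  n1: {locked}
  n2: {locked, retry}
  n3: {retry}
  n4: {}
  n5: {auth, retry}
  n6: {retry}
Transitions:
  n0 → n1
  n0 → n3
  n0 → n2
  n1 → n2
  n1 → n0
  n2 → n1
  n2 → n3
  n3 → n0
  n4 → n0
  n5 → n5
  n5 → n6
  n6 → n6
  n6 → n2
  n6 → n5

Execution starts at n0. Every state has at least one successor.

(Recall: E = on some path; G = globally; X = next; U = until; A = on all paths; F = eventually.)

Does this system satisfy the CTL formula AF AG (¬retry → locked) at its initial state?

Does not hold

States satisfying AG (¬retry → locked): ∅.
States satisfying AF AG (¬retry → locked): ∅.
There is a path from n0 along which AG (¬retry → locked) never holds.
n0 ∉ Sat(AF AG (¬retry → locked)).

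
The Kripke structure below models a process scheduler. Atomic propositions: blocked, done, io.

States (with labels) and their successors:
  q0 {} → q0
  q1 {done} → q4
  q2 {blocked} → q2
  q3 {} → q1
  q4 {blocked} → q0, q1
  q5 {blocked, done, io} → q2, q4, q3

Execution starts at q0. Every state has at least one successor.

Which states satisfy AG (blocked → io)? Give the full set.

{q0}

States satisfying blocked → io: {q0, q1, q3, q5}.
States satisfying AG (blocked → io): {q0}.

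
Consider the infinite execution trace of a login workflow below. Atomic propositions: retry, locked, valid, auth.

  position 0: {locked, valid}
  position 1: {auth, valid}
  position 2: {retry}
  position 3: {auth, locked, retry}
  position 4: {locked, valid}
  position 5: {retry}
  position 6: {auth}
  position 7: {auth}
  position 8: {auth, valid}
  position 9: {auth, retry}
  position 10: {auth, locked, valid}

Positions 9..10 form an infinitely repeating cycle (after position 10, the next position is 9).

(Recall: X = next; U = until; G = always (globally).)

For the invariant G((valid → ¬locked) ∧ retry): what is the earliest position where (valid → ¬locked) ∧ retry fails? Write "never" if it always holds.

0

At position 0 the labels are {locked, valid}, so (valid → ¬locked) ∧ retry is false there. This is the first violation.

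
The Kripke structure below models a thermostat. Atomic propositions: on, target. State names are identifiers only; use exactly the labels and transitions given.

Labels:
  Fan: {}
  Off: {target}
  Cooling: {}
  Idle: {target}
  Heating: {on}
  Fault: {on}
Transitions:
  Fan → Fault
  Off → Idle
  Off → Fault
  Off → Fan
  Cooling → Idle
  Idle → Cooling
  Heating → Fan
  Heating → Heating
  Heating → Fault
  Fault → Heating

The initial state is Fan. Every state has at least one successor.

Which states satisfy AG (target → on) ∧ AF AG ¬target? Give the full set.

States satisfying target → on: {Fan, Cooling, Heating, Fault}.
States satisfying AG (target → on): {Fan, Heating, Fault}.
States satisfying AG ¬target: {Fan, Heating, Fault}.
States satisfying AF AG ¬target: {Fan, Heating, Fault}.
States satisfying AG (target → on) ∧ AF AG ¬target: {Fan, Heating, Fault}.

{Fan, Heating, Fault}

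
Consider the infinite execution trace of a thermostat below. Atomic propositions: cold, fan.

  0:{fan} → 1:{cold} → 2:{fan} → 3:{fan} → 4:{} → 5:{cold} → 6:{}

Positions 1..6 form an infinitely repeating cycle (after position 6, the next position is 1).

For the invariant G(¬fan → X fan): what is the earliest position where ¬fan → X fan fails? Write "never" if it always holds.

Check ¬fan → X fan at each position in order: 0 ✓, 1 ✓, 2 ✓, 3 ✓.
At position 4 the labels are {} and the next position 5 has {cold}, so ¬fan → X fan is false there. This is the first violation.

4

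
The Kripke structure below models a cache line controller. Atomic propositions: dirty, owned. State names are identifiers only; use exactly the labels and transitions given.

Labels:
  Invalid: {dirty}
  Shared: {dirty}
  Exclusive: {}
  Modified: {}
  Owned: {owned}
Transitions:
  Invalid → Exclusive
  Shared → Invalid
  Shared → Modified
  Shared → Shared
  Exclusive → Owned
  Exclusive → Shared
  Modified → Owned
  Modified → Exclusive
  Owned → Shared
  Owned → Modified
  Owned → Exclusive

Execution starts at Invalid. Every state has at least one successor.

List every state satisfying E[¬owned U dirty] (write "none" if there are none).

States satisfying ¬owned: {Invalid, Shared, Exclusive, Modified}.
States satisfying dirty: {Invalid, Shared}.
States satisfying E[¬owned U dirty]: {Invalid, Shared, Exclusive, Modified}.

{Invalid, Shared, Exclusive, Modified}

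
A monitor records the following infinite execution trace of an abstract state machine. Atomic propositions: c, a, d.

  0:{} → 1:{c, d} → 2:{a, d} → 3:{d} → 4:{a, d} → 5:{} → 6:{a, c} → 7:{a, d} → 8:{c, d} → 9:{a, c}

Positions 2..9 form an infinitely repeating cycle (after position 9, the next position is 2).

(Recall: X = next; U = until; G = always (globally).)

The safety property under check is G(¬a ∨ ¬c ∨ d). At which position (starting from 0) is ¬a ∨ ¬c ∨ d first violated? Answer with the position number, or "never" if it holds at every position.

6

Check ¬a ∨ ¬c ∨ d at each position in order: 0 ✓, 1 ✓, 2 ✓, 3 ✓, 4 ✓, 5 ✓.
At position 6 the labels are {a, c}, so ¬a ∨ ¬c ∨ d is false there. This is the first violation.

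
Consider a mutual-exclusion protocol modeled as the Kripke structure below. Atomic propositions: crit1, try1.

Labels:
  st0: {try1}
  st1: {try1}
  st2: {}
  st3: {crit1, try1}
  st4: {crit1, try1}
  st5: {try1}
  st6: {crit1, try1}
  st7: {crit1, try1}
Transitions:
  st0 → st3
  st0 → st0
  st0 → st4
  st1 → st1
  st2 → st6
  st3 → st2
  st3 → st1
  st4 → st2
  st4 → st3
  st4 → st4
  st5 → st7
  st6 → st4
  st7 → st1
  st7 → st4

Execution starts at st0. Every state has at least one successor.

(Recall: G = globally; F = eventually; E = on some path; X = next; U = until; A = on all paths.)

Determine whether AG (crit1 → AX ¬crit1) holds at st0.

States satisfying crit1 → AX ¬crit1: {st0, st1, st2, st3, st5}.
States satisfying AG (crit1 → AX ¬crit1): {st1}.
st4 is reachable from st0 and violates crit1 → AX ¬crit1, so AG fails at st0.
st0 ∉ Sat(AG (crit1 → AX ¬crit1)).

Violated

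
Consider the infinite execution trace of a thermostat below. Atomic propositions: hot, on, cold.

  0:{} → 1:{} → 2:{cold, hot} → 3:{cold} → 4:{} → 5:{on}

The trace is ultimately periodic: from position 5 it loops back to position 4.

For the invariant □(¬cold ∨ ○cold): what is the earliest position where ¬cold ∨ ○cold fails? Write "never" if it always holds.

Check ¬cold ∨ ○cold at each position in order: 0 ✓, 1 ✓, 2 ✓.
At position 3 the labels are {cold} and the next position 4 has {}, so ¬cold ∨ ○cold is false there. This is the first violation.

3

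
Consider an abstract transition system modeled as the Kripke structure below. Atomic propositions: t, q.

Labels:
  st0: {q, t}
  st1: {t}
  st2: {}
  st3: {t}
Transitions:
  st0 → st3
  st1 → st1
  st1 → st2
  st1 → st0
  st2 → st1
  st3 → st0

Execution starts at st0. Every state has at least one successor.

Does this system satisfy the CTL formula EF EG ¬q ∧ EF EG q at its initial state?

No

States satisfying EG ¬q: {st1, st2}.
States satisfying EF EG ¬q: {st1, st2}.
States satisfying EG q: ∅.
States satisfying EF EG q: ∅.
States satisfying EF EG ¬q ∧ EF EG q: ∅.
st0 ∉ Sat(EF EG ¬q ∧ EF EG q).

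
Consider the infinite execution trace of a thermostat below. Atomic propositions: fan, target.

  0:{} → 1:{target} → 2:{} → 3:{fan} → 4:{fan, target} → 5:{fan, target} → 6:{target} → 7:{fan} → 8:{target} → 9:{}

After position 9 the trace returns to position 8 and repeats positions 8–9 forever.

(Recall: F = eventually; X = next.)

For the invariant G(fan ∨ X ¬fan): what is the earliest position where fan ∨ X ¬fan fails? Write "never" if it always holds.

Check fan ∨ X ¬fan at each position in order: 0 ✓, 1 ✓.
At position 2 the labels are {} and the next position 3 has {fan}, so fan ∨ X ¬fan is false there. This is the first violation.

2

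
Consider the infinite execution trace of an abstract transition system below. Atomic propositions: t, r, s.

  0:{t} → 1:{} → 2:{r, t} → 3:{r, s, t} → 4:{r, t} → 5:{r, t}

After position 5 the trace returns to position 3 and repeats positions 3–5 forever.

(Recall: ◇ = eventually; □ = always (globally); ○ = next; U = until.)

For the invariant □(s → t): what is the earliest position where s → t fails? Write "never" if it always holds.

s → t holds at every position 0..5, and those are all the positions the trace ever visits, so the invariant □(s → t) is never violated.

never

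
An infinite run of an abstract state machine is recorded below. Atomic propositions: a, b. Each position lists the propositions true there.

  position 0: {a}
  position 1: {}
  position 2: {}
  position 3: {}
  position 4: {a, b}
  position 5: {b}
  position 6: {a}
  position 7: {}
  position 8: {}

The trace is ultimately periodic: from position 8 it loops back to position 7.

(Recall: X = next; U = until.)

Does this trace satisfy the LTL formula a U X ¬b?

Walking from position 0: X ¬b first holds at position 0, and a holds at every earlier position along the way, so a U X ¬b holds.

Satisfied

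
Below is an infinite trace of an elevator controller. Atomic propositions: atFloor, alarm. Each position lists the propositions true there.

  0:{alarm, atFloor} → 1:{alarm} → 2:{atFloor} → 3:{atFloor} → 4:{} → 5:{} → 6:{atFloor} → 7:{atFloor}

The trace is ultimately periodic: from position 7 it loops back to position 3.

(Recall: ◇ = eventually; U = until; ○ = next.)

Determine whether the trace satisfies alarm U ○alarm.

Yes

Walking from position 0: ○alarm first holds at position 0, and alarm holds at every earlier position along the way, so alarm U ○alarm holds.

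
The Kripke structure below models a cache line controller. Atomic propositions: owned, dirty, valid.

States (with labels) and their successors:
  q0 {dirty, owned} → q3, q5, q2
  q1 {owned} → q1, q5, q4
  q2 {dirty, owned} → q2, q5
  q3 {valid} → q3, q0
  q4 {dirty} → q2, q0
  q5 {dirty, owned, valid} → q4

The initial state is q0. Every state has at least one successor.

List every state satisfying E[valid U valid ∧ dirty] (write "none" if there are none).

{q5}

States satisfying valid: {q3, q5}.
States satisfying valid ∧ dirty: {q5}.
States satisfying E[valid U valid ∧ dirty]: {q5}.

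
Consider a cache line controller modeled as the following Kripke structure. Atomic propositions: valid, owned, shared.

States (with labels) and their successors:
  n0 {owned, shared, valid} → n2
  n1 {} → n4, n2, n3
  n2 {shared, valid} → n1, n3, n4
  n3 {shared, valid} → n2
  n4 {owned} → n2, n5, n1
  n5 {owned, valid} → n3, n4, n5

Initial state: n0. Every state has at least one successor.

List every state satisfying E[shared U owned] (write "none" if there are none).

{n0, n2, n3, n4, n5}

States satisfying shared: {n0, n2, n3}.
States satisfying owned: {n0, n4, n5}.
States satisfying E[shared U owned]: {n0, n2, n3, n4, n5}.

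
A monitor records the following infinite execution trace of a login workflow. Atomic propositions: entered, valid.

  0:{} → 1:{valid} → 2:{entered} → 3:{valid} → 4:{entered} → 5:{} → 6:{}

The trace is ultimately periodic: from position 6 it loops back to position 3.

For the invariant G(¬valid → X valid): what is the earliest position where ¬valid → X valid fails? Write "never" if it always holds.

Check ¬valid → X valid at each position in order: 0 ✓, 1 ✓, 2 ✓, 3 ✓.
At position 4 the labels are {entered} and the next position 5 has {}, so ¬valid → X valid is false there. This is the first violation.

4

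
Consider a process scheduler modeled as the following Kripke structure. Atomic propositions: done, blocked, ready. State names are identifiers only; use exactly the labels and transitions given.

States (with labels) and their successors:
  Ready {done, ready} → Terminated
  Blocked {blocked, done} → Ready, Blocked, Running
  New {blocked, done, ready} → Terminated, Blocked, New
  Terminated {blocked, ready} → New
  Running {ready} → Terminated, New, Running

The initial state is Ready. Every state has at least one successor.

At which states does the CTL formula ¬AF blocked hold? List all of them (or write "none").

States satisfying blocked: {Blocked, New, Terminated}.
States satisfying AF blocked: {Ready, Blocked, New, Terminated}.
States satisfying ¬AF blocked: {Running}.

{Running}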